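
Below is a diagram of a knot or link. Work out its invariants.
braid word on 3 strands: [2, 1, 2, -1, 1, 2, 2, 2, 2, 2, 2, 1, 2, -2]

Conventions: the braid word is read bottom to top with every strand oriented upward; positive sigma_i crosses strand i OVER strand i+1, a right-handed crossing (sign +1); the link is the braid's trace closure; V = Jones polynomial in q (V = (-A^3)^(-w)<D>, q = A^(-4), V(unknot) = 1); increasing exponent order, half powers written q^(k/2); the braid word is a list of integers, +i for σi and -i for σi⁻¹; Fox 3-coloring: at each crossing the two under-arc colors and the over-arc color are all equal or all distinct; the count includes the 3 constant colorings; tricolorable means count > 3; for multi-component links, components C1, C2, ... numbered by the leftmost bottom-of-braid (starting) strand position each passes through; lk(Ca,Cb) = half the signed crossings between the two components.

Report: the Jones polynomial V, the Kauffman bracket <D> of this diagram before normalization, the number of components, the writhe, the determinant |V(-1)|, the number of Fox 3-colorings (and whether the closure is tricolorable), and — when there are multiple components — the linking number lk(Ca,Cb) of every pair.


Jones polynomial: V(q) = q^4 + q^6 - q^7 + q^8 - q^9 + q^10 - q^11 + q^12 - q^13
<D> = -A^-22 + A^-18 - A^-14 + A^-10 - A^-6 + A^-2 - A^2 + A^6 + A^14; writhe +10
components 1, writhe +10 (14 crossings)
3-colorings: 9 of 3^14, det 9 — tricolorable
note: V spans 9 powers of q: at least 9 crossings in any diagram


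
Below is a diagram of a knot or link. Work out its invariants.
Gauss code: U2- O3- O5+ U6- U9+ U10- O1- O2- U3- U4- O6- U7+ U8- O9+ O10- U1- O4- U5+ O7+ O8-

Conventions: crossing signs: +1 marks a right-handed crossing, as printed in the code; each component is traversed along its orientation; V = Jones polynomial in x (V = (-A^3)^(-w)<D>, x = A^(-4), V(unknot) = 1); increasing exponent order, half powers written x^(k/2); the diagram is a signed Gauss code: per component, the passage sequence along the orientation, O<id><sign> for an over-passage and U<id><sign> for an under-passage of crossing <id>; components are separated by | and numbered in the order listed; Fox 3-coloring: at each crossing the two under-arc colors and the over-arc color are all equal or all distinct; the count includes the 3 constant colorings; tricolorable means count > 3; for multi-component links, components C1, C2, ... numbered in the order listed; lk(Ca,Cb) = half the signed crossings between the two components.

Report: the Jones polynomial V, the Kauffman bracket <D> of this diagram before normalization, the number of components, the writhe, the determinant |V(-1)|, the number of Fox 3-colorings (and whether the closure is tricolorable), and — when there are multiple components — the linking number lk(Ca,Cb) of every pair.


Jones polynomial: V(x) = -x^-6 + x^-5 - x^-4 + 2x^-3 - x^-2 + x^-1
<D> = A^-8 - A^-4 + 2 - A^4 + A^8 - A^12; writhe -4
components 1, writhe -4 (10 crossings)
3-colorings: 3 of 3^10, det 7 — not tricolorable
note: the span of V is 5, forcing >= 5 crossings in any diagram


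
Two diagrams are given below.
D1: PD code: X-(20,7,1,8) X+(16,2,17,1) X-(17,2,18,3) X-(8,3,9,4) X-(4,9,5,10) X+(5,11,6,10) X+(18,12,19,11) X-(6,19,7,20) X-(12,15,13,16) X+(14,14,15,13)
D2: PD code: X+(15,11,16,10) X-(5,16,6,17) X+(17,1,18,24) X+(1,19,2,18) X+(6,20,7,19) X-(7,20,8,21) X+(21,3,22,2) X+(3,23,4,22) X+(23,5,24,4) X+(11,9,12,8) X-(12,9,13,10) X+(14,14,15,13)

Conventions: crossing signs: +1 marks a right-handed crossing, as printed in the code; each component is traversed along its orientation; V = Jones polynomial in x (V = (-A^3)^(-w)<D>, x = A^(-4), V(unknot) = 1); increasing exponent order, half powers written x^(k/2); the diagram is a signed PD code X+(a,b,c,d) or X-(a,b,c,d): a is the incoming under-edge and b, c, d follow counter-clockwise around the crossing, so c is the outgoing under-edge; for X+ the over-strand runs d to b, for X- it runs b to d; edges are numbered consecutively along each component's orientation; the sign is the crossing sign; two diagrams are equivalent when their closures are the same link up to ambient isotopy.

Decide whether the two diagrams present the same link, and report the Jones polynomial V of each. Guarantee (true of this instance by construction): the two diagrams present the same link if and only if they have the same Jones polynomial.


same link: no
V(D1) = -x^-4 + x^-3 + x^-1  [10 crossings, <D> = A^-2 + A^6 - A^10, w = -2]
V(D2) = x^2 + x^4 - x^5 + x^6 - x^7  [12 crossings, <D> = -A^-10 + A^-6 - A^-2 + A^2 + A^10, w = +6]
insight: V(x) takes 2 values over 2 diagrams, fixing the grouping


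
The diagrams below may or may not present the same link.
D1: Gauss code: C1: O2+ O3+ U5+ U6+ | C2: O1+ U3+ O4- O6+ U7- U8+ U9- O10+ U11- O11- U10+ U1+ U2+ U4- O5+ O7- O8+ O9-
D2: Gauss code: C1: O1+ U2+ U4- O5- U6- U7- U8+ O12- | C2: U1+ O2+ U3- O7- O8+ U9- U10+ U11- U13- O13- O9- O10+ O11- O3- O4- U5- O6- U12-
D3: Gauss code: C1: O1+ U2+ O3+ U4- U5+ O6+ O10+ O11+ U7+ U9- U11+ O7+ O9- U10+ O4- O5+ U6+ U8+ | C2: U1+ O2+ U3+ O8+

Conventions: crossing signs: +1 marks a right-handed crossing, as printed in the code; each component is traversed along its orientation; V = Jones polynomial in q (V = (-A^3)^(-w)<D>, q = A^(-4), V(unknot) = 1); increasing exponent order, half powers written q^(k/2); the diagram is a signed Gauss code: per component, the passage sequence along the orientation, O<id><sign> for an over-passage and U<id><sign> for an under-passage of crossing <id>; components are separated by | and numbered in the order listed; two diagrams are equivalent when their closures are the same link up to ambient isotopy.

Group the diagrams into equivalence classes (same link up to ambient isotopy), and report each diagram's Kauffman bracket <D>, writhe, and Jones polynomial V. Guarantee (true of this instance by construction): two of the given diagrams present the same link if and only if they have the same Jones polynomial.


grouping into links: {D1} | {D2} | {D3}
V(D1) = -q^(1/2) + q^(3/2) - q^(5/2) - q^(9/2)  (w +3, c 11, <D> = A^-9 + A^-1 - A^3 + A^7)
V(D2) = -q^(-5/2) - q^(-1/2)  [13 crossings, <D> = A^-13 + A^-5, w = -5]
V(D3) = -q^(3/2) - q^(7/2) + q^(9/2) - q^(11/2)  [11 crossings, <D> = A^-1 - A^3 + A^7 + A^15, w = +7]
why: comparing 3 Jones polynomials yields 3 groups


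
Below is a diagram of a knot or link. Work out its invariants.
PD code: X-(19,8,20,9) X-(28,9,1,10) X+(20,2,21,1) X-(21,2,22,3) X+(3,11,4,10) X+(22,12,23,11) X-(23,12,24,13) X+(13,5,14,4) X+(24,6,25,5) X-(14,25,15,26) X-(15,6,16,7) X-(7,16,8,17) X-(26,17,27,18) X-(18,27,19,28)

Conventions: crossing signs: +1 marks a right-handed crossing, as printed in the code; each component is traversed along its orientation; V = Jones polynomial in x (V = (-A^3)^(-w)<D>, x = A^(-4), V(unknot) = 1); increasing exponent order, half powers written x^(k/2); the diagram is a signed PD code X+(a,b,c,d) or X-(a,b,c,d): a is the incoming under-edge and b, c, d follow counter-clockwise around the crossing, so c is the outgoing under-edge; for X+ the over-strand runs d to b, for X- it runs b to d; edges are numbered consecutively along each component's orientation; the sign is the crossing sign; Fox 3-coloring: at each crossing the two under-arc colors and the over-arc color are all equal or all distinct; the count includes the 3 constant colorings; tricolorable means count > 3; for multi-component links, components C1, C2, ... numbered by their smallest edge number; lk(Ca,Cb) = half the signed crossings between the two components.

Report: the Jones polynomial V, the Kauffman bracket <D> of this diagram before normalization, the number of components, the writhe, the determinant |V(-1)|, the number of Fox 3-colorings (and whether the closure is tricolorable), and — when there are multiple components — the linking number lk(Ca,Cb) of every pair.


Jones polynomial: V(x) = -x^-6 + x^-5 - x^-4 + 2x^-3 - x^-2 + x^-1
<D> = A^-8 - A^-4 + 2 - A^4 + A^8 - A^12; writhe -4
components 1, writhe -4 (14 crossings)
3-colorings: 3 of 3^14, det 7 — not tricolorable
note: det 7 = |V(-1)|; not divisible by 3, so not tricolorable


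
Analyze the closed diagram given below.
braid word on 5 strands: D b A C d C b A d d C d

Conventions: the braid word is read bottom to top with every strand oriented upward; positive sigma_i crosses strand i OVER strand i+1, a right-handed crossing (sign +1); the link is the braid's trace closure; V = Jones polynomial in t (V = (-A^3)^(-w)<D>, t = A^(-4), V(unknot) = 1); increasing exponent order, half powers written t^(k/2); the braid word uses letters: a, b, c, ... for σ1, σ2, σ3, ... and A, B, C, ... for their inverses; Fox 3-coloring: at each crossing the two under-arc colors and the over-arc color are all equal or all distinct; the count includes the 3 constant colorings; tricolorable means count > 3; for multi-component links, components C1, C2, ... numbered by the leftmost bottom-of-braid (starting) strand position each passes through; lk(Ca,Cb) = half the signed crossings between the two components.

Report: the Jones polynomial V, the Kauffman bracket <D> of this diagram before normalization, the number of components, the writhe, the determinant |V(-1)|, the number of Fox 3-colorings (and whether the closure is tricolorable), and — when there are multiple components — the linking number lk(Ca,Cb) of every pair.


V(t) = -t^-5 + 3t^-4 - 6t^-3 + 10t^-2 - 12t^-1 + 14 - 13t + 10t^2 - 7t^3 + 4t^4 - t^5
bracket: -A^-20 + 4A^-16 - 7A^-12 + 10A^-8 - 13A^-4 + 14 - 12A^4 + 10A^8 - 6A^12 + 3A^16 - A^20, w = 0
1 component, writhe 0, over 12 crossings
det 81, colorings 9 of 3^12 — tricolorable
observation: |V(-1)| = 81: so tricolorable, since 3 divides 81


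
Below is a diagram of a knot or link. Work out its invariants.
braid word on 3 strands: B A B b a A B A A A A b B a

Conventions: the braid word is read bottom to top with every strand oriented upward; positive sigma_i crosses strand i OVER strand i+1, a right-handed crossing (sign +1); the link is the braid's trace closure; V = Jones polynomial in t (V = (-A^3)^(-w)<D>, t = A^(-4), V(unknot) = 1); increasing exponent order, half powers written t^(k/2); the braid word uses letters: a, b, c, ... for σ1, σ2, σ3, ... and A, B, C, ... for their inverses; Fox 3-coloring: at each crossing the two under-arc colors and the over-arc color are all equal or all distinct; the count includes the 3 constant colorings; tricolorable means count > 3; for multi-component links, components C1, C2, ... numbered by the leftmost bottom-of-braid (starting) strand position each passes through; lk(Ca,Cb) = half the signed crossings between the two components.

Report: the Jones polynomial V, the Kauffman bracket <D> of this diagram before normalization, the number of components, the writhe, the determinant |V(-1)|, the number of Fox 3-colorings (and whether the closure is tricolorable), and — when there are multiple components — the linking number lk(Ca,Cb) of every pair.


V = -t^-7 + t^-6 - t^-5 + t^-4 + t^-2
<D> = A^-10 + A^-2 - A^2 + A^6 - A^10 (w = -6)
1 component over 14 crossings, w = -6
3 Fox colorings among 3^14, |V(-1)| = 5: not tricolorable
why: w = -6 (over 14 crossings) is diagram-only; (-A^3)^(6) removes it from V


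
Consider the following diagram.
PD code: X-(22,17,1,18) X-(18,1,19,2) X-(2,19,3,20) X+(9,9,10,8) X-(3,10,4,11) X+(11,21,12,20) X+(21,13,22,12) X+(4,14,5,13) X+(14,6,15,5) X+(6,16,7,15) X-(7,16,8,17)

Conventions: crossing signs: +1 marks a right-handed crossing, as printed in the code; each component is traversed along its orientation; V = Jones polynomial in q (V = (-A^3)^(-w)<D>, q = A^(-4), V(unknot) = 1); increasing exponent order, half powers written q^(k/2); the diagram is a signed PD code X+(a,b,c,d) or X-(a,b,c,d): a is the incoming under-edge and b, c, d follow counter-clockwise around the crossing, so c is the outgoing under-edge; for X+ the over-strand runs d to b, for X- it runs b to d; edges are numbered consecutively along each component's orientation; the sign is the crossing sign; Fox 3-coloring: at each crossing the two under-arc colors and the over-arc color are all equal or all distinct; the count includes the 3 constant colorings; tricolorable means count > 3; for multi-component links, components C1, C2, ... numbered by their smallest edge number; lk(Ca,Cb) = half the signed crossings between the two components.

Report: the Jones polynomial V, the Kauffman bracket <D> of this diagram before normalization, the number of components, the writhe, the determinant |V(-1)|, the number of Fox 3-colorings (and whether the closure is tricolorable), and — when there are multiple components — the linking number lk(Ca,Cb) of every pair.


V(q) = -q^-3 + 2q^-2 - 2q^-1 + 3 - 2q + 2q^2 - q^3
bracket: A^-9 - 2A^-5 + 2A^-1 - 3A^3 + 2A^7 - 2A^11 + A^15, w = +1
1 component, writhe +1, over 11 crossings
det 13, colorings 3 of 3^11 — not tricolorable
observation: |V(-1)| = 13: so not tricolorable, since 3 does not divide 13


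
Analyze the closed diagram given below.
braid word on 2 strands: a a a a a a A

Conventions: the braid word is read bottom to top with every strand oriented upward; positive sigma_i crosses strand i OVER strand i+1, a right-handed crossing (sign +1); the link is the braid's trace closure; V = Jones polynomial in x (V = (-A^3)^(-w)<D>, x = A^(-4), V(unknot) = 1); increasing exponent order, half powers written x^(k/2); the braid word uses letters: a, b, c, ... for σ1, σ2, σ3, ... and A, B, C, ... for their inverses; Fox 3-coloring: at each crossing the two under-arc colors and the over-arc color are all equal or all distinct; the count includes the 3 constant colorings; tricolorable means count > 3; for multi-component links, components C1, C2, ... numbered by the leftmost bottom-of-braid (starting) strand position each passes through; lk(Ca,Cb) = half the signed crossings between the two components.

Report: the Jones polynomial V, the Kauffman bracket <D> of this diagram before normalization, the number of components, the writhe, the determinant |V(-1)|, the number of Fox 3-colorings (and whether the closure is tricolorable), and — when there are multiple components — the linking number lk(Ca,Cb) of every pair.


V = x^2 + x^4 - x^5 + x^6 - x^7
<D> = A^-13 - A^-9 + A^-5 - A^-1 - A^7 (w = +5)
1 component over 7 crossings, w = +5
3 Fox colorings among 3^7, |V(-1)| = 5: not tricolorable
why: w = +5 (over 7 crossings) is diagram-only; (-A^3)^(-5) removes it from V


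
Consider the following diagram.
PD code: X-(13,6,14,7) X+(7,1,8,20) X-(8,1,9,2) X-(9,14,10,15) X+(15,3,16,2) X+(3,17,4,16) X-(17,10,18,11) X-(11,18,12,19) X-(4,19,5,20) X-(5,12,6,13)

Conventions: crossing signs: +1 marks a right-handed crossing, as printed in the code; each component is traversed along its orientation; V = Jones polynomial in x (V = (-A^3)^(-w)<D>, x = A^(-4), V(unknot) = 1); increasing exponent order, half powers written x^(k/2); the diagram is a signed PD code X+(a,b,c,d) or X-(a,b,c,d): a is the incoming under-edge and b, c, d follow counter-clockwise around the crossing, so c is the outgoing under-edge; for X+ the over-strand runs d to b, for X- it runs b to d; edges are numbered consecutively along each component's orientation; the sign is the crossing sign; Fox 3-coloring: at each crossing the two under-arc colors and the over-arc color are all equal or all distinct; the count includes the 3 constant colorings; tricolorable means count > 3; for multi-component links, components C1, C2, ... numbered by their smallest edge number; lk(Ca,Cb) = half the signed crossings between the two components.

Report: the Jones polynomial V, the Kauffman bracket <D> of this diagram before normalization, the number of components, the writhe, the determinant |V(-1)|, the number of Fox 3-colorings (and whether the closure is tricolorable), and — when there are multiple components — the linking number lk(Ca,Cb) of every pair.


Jones polynomial: V(x) = -x^-6 + x^-5 - x^-4 + 2x^-3 - x^-2 + x^-1
<D> = A^-8 - A^-4 + 2 - A^4 + A^8 - A^12; writhe -4
components 1, writhe -4 (10 crossings)
3-colorings: 3 of 3^10, det 7 — not tricolorable
note: V spans 5 powers of x: at least 5 crossings in any diagram


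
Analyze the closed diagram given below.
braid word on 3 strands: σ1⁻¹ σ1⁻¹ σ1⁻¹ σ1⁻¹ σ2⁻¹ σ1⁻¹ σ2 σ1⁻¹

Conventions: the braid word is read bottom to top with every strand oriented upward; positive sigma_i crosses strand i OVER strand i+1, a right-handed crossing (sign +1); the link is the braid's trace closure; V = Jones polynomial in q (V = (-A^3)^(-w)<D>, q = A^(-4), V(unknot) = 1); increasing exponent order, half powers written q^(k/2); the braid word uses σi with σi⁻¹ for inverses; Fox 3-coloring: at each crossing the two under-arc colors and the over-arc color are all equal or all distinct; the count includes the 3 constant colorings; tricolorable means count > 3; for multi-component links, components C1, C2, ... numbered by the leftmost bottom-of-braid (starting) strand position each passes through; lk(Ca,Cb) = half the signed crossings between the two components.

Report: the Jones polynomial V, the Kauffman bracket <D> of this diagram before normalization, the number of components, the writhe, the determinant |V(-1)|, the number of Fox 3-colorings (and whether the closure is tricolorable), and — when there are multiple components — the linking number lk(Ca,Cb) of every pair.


V(q) = -q^-7 + q^-6 - q^-5 + q^-4 + q^-2
bracket: A^-10 + A^-2 - A^2 + A^6 - A^10, w = -6
1 component, writhe -6, over 8 crossings
det 5, colorings 3 of 3^8 — not tricolorable
observation: |V(-1)| = 5: so not tricolorable, since 3 does not divide 5


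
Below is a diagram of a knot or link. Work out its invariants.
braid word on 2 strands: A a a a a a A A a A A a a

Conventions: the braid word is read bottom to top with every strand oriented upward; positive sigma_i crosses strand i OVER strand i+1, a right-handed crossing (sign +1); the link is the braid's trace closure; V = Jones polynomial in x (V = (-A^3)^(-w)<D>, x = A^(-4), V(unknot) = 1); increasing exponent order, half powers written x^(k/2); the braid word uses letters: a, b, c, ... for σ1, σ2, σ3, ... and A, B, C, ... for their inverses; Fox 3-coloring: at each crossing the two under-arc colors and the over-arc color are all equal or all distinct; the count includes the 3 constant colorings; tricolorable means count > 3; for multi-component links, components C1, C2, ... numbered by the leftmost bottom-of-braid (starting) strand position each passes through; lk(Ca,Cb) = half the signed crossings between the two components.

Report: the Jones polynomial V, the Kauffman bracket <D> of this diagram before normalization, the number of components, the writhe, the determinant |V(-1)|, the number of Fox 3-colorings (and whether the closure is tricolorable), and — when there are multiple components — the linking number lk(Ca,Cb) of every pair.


Jones polynomial: V(x) = x + x^3 - x^4
<D> = A^-7 - A^-3 - A^5; writhe +3
components 1, writhe +3 (13 crossings)
3-colorings: 9 of 3^13, det 3 — tricolorable
note: the word shrinks to σ1 σ1 σ1 after cancelling


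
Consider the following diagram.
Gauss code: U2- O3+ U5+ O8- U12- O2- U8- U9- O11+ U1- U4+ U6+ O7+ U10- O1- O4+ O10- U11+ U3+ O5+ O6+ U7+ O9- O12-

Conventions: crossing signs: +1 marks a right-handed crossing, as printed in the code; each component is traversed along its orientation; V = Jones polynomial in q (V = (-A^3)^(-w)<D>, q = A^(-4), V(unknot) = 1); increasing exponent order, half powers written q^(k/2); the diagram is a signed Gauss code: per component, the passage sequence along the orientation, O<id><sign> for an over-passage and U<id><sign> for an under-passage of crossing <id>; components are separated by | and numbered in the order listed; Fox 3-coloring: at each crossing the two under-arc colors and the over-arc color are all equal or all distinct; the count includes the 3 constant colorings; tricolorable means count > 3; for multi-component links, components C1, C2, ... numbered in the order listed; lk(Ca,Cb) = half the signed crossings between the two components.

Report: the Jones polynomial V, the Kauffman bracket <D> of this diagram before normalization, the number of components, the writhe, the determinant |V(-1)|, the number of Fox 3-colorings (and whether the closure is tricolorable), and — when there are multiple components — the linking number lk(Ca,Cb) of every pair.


V = -q^-1 + 2 - q + 2q^2 - q^3 + q^4 - q^5
<D> = -A^-20 + A^-16 - A^-12 + 2A^-8 - A^-4 + 2 - A^4 (w = 0)
1 component over 12 crossings, w = 0
9 Fox colorings among 3^12, |V(-1)| = 9: tricolorable
why: w = 0 shifts under R1 moves; the (-A^3)^(0) factor cancels that in V


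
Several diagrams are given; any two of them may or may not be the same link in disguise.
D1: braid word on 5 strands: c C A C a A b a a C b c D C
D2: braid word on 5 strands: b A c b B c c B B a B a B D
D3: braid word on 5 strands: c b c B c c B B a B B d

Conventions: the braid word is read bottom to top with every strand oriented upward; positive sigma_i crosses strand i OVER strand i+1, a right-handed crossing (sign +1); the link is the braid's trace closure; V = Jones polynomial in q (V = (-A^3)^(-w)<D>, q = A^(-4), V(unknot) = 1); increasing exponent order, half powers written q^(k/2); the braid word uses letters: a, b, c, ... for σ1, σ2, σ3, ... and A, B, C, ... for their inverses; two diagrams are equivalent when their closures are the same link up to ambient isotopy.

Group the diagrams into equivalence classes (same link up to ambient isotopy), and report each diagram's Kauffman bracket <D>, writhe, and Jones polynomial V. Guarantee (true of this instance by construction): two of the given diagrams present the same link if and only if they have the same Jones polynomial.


classes: {D1} | {D2, D3}
V(D1) = q^-2 - q^-1 + 2 - 2q + q^2 - q^3 + q^4  [14 crossings, <D> = A^-16 - A^-12 + A^-8 - 2A^-4 + 2 - A^4 + A^8, w = 0]
V(D2) = -q^-3 + q^-2 - q^-1 + 3 - q + q^2 - q^3  (w 0, c 14, <D> = -A^-12 + A^-8 - A^-4 + 3 - A^4 + A^8 - A^12)
D3 (bracket -A^-6 + A^-2 - A^2 + 3A^6 - A^10 + A^14 - A^18; 12 crossings at w = +2): V = -q^-3 + q^-2 - q^-1 + 3 - q + q^2 - q^3
note: 2 values of V(q) split the 3 diagrams


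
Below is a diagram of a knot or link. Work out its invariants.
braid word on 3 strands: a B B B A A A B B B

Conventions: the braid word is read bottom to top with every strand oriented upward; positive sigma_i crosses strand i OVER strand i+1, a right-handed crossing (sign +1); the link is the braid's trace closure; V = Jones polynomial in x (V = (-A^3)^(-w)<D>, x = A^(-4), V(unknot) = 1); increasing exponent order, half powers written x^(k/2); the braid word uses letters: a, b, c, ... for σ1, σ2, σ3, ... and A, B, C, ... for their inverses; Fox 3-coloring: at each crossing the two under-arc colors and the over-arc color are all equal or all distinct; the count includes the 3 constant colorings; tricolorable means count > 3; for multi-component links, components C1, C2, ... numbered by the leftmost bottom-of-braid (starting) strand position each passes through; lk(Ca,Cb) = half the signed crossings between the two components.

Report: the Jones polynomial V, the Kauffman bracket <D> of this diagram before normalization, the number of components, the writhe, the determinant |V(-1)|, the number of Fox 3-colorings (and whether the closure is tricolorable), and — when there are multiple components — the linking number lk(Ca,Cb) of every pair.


V = -x^-12 + 3x^-11 - 5x^-10 + 6x^-9 - 7x^-8 + 6x^-7 - 5x^-6 + 4x^-5 - x^-4 + x^-3
<D> = A^-12 - A^-8 + 4A^-4 - 5 + 6A^4 - 7A^8 + 6A^12 - 5A^16 + 3A^20 - A^24 (w = -8)
1 component over 10 crossings, w = -8
9 Fox colorings among 3^10, |V(-1)| = 39: tricolorable
why: w = -8 shifts under R1 moves; the (-A^3)^(8) factor cancels that in V


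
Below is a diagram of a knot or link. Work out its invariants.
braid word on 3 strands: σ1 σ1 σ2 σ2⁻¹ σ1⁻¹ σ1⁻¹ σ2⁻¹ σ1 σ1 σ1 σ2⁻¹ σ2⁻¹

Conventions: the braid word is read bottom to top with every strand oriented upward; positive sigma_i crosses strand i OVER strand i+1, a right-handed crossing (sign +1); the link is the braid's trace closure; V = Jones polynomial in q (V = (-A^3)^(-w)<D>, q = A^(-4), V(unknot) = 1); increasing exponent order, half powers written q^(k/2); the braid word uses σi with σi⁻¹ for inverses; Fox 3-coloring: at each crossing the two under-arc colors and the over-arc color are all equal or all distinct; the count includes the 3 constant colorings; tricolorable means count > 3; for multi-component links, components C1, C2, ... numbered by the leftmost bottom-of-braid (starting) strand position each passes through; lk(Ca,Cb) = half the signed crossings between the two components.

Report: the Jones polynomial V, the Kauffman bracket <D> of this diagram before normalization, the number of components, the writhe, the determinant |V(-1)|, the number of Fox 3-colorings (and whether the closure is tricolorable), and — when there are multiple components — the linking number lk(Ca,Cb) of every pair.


Jones polynomial: V(q) = -q^-3 + q^-2 - q^-1 + 3 - q + q^2 - q^3
<D> = -A^-12 + A^-8 - A^-4 + 3 - A^4 + A^8 - A^12; writhe 0
components 1, writhe 0 (12 crossings)
3-colorings: 27 of 3^12, det 9 — tricolorable
note: inverse pairs cancel, leaving σ2⁻¹ σ1 σ1 σ1 σ2⁻¹ σ2⁻¹


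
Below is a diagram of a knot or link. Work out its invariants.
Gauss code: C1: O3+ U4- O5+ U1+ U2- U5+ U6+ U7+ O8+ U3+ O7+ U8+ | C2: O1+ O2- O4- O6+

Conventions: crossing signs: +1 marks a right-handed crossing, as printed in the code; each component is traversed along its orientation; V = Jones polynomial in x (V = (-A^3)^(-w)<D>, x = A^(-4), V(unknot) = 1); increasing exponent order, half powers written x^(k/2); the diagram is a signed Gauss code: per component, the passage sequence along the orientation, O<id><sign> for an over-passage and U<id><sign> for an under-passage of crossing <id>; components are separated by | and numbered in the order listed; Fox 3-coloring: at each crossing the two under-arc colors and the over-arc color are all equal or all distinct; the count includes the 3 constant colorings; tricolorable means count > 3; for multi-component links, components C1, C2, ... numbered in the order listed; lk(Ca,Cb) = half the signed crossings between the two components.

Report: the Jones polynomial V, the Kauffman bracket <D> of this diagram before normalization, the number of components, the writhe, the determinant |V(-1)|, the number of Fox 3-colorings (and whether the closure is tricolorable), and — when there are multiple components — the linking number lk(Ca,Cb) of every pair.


V(x) = -x^(1/2) - x^(3/2) - x^(5/2) + x^(9/2)
bracket: A^-6 - A^2 - A^6 - A^10, w = +4
2 components, writhe +4, over 8 crossings
lk(C1,C2) = 0
det 0, colorings 27 of 3^9 — tricolorable
observation: w = +4 (over 8 crossings) is diagram-only; (-A^3)^(-4) removes it from V


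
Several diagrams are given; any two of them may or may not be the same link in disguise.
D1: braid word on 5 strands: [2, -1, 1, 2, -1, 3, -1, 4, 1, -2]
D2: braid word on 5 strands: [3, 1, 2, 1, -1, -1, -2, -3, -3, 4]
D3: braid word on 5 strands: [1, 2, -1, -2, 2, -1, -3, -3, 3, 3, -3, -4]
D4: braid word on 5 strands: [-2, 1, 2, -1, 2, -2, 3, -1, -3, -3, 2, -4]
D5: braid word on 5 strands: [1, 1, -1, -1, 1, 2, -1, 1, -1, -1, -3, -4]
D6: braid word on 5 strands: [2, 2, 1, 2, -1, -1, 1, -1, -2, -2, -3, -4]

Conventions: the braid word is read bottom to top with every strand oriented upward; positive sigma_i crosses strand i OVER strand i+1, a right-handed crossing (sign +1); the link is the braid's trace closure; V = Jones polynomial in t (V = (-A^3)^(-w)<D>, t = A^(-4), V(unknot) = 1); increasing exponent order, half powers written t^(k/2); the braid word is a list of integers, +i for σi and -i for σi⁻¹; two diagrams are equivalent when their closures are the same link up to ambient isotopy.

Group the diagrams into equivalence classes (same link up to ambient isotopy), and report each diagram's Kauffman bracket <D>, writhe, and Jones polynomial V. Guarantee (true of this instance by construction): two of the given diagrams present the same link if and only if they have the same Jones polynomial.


equivalence classes: {D1, D2, D3, D4, D5, D6}
D1 (bracket A^6; 10 crossings at w = +2): V = 1
D2 (bracket 1; 10 crossings at w = 0): V = 1
V(D3) = 1  [12 crossings, <D> = A^-6, w = -2]
V(D4) = 1  [12 crossings, <D> = A^-6, w = -2]
V(D5) = 1  [12 crossings, <D> = A^-6, w = -2]
V(D6) = 1  [12 crossings, <D> = A^-6, w = -2]
key observation: all 6 diagrams share one V(t), hence one class


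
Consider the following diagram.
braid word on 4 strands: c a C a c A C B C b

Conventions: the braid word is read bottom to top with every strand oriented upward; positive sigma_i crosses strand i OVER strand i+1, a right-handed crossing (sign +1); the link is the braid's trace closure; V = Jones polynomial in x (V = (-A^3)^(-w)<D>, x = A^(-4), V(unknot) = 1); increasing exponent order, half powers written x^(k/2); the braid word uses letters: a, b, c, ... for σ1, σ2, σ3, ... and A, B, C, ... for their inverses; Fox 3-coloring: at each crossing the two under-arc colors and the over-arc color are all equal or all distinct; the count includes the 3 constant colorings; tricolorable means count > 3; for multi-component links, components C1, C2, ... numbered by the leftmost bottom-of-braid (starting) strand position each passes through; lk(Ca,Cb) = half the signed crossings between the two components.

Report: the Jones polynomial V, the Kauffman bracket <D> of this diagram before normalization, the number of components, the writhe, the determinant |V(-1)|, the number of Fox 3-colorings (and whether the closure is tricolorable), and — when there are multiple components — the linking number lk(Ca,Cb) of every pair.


V = -x^(-1/2) - x^(1/2)
<D> = -A^-2 - A^2 (w = 0)
2 components over 10 crossings, w = 0
lk(C1,C2): 0
9 Fox colorings among 3^11, |V(-1)| = 0: tricolorable
why: palindromic: swapping x for 1/x fixes V


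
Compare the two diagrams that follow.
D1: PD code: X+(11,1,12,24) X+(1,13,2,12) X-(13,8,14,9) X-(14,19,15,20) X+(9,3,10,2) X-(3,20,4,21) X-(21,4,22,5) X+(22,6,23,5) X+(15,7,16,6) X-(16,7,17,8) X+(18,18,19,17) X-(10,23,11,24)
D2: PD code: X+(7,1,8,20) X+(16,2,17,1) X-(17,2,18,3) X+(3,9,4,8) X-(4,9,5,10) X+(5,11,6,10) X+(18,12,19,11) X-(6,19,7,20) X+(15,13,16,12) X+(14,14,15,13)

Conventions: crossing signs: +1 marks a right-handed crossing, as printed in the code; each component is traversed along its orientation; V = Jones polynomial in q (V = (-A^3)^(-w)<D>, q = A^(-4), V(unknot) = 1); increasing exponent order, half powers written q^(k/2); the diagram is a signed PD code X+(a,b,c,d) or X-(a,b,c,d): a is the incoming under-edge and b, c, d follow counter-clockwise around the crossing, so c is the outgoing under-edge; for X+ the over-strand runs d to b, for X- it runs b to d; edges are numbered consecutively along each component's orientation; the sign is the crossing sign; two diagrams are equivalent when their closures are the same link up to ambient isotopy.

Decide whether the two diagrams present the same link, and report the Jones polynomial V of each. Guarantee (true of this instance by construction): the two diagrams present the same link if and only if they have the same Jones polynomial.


equivalent: no
V(D1) = q^-2 - q^-1 + 1 - q + q^2  (w 0, c 12, <D> = A^-8 - A^-4 + 1 - A^4 + A^8)
V(D2) = 1  (w +4, c 10, <D> = A^12)
why: 2 classes among 2 diagrams; unequal V(q) rules out equality


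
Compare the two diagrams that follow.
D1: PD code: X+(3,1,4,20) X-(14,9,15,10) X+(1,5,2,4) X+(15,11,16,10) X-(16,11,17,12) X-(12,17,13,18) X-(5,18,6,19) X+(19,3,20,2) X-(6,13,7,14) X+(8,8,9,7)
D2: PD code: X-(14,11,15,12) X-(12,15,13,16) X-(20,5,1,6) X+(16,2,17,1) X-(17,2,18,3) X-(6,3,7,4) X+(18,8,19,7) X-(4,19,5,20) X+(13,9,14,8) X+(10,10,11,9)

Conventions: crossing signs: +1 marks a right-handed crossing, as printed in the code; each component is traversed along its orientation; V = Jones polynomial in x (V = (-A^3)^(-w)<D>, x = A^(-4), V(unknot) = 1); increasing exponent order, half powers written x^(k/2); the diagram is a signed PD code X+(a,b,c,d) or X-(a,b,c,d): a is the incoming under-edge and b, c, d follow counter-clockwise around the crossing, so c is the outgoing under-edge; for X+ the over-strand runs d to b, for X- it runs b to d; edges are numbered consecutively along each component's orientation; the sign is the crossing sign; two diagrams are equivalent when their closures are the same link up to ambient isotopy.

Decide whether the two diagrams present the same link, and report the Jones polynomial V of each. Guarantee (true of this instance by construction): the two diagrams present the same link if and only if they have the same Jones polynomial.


same link: no
V(D1) = -x^-3 + x^-2 - x^-1 + 3 - x + x^2 - x^3  [10 crossings, <D> = -A^-12 + A^-8 - A^-4 + 3 - A^4 + A^8 - A^12, w = 0]
D2 (bracket A^-2 + A^6 - A^10; 10 crossings at w = -2): V = -x^-4 + x^-3 + x^-1
note: 2 values of V(x) split the 2 diagrams


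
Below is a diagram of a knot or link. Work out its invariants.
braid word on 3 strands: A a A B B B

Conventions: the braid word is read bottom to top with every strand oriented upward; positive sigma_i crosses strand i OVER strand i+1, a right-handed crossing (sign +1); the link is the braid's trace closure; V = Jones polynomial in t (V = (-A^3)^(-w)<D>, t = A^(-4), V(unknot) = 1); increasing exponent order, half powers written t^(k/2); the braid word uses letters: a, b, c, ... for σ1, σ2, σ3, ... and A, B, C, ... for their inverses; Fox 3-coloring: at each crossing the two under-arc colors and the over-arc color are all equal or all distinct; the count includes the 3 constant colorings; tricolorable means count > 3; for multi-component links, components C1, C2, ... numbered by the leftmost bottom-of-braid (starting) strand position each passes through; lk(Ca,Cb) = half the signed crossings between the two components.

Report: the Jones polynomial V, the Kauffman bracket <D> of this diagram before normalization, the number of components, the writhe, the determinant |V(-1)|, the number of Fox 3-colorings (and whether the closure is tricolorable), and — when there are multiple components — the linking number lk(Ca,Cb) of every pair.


V = -t^-4 + t^-3 + t^-1
<D> = A^-8 + 1 - A^4 (w = -4)
1 component over 6 crossings, w = -4
9 Fox colorings among 3^6, |V(-1)| = 3: tricolorable
why: w = -4 (over 6 crossings) is diagram-only; (-A^3)^(4) removes it from V


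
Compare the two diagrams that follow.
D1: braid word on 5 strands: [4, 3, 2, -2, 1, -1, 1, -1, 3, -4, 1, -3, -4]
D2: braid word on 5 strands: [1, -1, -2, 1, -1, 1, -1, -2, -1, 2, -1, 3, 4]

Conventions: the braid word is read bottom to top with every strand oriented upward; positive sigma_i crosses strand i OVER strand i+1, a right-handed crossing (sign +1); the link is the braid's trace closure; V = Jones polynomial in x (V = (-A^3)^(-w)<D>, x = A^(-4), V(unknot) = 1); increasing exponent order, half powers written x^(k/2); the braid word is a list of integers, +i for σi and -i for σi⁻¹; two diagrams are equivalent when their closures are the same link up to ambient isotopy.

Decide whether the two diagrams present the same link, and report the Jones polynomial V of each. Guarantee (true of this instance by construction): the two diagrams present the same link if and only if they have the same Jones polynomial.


equivalent: no
V(D1) = -x^(-1/2) - x^(1/2)  (w +1, c 13, <D> = A + A^5)
V(D2) = -x^(-9/2) - x^(-5/2) + x^(-3/2) - x^(-1/2)  [13 crossings, <D> = A^-1 - A^3 + A^7 + A^15, w = -1]
key observation: comparing 2 Jones polynomials yields 2 groups


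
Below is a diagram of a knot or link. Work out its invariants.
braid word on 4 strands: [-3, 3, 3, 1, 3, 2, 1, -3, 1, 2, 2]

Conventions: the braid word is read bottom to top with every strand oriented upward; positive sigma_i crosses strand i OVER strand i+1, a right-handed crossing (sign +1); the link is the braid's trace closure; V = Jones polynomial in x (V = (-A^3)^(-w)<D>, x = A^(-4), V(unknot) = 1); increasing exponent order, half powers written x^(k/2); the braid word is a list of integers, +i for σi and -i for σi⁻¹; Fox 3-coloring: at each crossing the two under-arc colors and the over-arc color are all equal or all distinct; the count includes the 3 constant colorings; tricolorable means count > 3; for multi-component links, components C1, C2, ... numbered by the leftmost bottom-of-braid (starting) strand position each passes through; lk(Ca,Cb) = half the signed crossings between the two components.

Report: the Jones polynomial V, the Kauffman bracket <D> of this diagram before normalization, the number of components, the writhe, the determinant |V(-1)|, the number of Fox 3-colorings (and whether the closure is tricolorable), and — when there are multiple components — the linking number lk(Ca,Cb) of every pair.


Jones polynomial: V(x) = x^2 - x^3 + 3x^4 - 3x^5 + 3x^6 - 3x^7 + 2x^8 - x^9
<D> = A^-15 - 2A^-11 + 3A^-7 - 3A^-3 + 3A - 3A^5 + A^9 - A^13; writhe +7
components 1, writhe +7 (11 crossings)
3-colorings: 3 of 3^11, det 17 — not tricolorable
note: det 17 = |V(-1)|; not divisible by 3, so not tricolorable


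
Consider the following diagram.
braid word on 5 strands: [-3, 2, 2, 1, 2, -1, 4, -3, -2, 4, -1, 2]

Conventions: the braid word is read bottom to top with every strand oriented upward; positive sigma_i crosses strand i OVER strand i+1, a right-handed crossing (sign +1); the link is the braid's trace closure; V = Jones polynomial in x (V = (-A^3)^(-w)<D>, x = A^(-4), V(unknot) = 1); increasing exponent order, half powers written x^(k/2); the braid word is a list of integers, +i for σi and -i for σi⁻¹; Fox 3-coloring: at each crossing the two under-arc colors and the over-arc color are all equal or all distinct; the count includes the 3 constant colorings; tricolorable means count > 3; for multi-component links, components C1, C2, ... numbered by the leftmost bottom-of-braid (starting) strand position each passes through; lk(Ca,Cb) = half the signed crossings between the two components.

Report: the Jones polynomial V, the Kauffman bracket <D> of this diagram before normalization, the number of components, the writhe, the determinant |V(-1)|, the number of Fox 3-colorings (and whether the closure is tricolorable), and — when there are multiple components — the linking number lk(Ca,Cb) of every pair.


V = x + 2x^3 + x^5
<D> = A^-14 + 2A^-6 + A^2 (w = +2)
3 components over 12 crossings, w = +2
lk(C1,C2): 0
lk(C1,C3) = +1
linking number lk(C2,C3) = +1
3 Fox colorings among 3^12, |V(-1)| = 4: not tricolorable
why: w = +2 shifts under R1 moves; the (-A^3)^(-2) factor cancels that in V


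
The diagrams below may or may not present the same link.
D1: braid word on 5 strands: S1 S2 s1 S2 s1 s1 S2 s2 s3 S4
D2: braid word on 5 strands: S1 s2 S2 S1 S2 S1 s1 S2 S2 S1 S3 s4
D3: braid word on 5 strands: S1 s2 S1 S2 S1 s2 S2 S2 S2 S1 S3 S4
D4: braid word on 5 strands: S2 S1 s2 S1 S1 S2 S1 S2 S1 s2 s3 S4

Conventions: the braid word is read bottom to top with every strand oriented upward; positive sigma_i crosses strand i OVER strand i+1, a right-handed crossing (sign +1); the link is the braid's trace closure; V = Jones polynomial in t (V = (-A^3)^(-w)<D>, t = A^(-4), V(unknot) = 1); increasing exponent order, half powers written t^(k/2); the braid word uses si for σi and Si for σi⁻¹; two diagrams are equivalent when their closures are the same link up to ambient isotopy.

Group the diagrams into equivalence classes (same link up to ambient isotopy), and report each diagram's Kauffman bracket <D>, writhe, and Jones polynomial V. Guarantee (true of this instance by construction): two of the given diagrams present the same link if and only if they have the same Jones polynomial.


grouping into links: {D1} | {D2, D3, D4}
V(D1) = t^-2 - t^-1 + 1 - t + t^2  (w 0, c 10, <D> = A^-8 - A^-4 + 1 - A^4 + A^8)
V(D2) = t^-8 - 2t^-7 + t^-6 - 2t^-5 + 2t^-4 + t^-2  (w -6, c 12, <D> = A^-10 + 2A^-2 - 2A^2 + A^6 - 2A^10 + A^14)
D3 (bracket A^-16 + 2A^-8 - 2A^-4 + 1 - 2A^4 + A^8; 12 crossings at w = -8): V = t^-8 - 2t^-7 + t^-6 - 2t^-5 + 2t^-4 + t^-2
V(D4) = t^-8 - 2t^-7 + t^-6 - 2t^-5 + 2t^-4 + t^-2  [12 crossings, <D> = A^-10 + 2A^-2 - 2A^2 + A^6 - 2A^10 + A^14, w = -6]
why: 2 classes among 4 diagrams; unequal V(t) rules out equality
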